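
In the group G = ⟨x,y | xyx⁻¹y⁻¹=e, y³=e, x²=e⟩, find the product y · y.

Compute y · y by multiplying left to right and reducing via the relations at each step:
  y · y = y²

Answer: y²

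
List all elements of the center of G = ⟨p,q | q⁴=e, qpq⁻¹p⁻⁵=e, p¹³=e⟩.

An element z ∈ Z(G) iff z commutes with every generator.
For example e is central: e·p = p = p·e; e·q = q = q·e.
Whereas p ∉ Z(G) since p·q = pq ≠ p⁵q = q·p.
Checking each of the 52 elements this way gives Z(G) = {e}, of order 1.

Answer: {e}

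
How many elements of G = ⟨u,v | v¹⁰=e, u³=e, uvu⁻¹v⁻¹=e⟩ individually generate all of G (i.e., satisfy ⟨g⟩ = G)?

G is cyclic of order 30. An element generates G iff its order is 30, and a cyclic group of order 30 has exactly φ(30) = 8 such elements.

Answer: 8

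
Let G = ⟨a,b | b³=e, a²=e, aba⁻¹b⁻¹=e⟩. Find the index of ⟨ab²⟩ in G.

First find ord(ab²) by computing successive powers:
  (ab²)¹ = ab², (ab²)² = b, (ab²)³ = a, (ab²)⁴ = b², (ab²)⁵ = ab, (ab²)⁶ = e.
So |⟨ab²⟩| = ord(ab²) = 6. With |G| = 6, by Lagrange [G : ⟨ab²⟩] = 6/6 = 1.

Answer: 1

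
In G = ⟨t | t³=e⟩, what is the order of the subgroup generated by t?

|⟨t⟩| equals the order of t. Compute successive powers until reaching e:
  t¹ = t, t² = t², t³ = e.
The smallest positive k with tᵏ = e is 3, so |⟨t⟩| = 3.

Answer: 3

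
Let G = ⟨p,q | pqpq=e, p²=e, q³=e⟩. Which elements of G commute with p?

⟨p⟩ ⊆ C_G(p) since powers of p commute with p; so |C_G(p)| ≥ |⟨p⟩| = 2.
By orbit–stabilizer, |C_G(p)| = |G| / |conj. class of p| = 6 / 3 = 2.
The 2 elements commuting with p are {e, p}.

Answer: {e, p}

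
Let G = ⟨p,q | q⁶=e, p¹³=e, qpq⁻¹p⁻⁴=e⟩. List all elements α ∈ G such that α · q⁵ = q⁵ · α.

⟨q⁵⟩ ⊆ C_G(q⁵) since powers of q⁵ commute with q⁵; so |C_G(q⁵)| ≥ |⟨q⁵⟩| = 6.
By orbit–stabilizer, |C_G(q⁵)| = |G| / |conj. class of q⁵| = 78 / 13 = 6.
The 6 elements commuting with q⁵ are {e, q, q², q³, q⁴, q⁵}.

Answer: {e, q, q², q³, q⁴, q⁵}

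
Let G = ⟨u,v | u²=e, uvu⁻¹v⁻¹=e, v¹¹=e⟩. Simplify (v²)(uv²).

Compute (v²) · (uv²) by multiplying left to right and reducing via the relations at each step:
  (v²) · u = uv²
  (uv²) · v² = uv⁴

Answer: uv⁴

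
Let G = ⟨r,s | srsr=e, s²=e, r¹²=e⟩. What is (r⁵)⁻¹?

The order of (r⁵) is 12 (smallest k with (r⁵)ᵏ = e), so (r⁵)⁻¹ = (r⁵)¹¹ = r⁷.
Check: (r⁵) · (r⁷) → (r⁵) · r⁷ = e, giving e as required.

Answer: r⁷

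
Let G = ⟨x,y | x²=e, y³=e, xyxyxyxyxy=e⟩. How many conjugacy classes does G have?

The conjugacy classes (representative and size) are:
  [e] (size 1), [xyxy²xyxy²x] (size 15), [yxyxy²x] (size 20), [xy²xy²x] (size 12), [y²xyxy²] (size 12).
Class equation: 1 + 15 + 20 + 12 + 12 = 60 = |G|. So G has 5 conjugacy classes.

Answer: 5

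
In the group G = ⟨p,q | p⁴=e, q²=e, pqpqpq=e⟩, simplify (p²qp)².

Compute successive powers of (p²qp), reducing at each step:
  (p²qp)²: (p²qp) · p² = p²qp³;   (p²qp³) · q = p³qp;   (p³qp) · p = p³qp²

Answer: p³qp²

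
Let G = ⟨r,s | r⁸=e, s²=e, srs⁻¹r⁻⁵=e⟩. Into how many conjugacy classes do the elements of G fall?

The conjugacy classes (representative and size) are:
  [e] (size 1), [r⁵] (size 2), [r²] (size 1), [r⁷] (size 2), [r⁴] (size 1), [r⁶] (size 1), [s] (size 2), [r⁵s] (size 2), [r²s] (size 2), [r³s] (size 2).
Class equation: 1 + 2 + 1 + 2 + 1 + 1 + 2 + 2 + 2 + 2 = 16 = |G|. So G has 10 conjugacy classes.

Answer: 10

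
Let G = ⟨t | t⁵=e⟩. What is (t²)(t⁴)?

Compute (t²) · (t⁴) by multiplying left to right and reducing via the relations at each step:
  (t²) · t⁴ = t

Answer: t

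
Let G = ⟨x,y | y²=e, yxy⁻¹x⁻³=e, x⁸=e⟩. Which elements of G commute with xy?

⟨xy⟩ ⊆ C_G(xy) since powers of xy commute with xy; so |C_G(xy)| ≥ |⟨xy⟩| = 4.
By orbit–stabilizer, |C_G(xy)| = |G| / |conj. class of xy| = 16 / 4 = 4.
The 4 elements commuting with xy are {e, x⁴, xy, x⁵y}.

Answer: {e, x⁴, xy, x⁵y}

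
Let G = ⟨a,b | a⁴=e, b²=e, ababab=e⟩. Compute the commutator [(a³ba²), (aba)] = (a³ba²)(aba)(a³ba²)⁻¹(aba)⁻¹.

[(a³ba²), (aba)] = (a³ba²)·(aba)·(a³ba²)⁻¹·(aba)⁻¹.
  (a³ba²) · (aba) = ba²
  (ba²) · (a²ba) = a
  a · (a³ba³) = ba³

Answer: ba³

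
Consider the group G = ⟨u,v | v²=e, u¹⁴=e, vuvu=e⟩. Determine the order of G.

Enumerate words in the generators, reducing via the relations: the distinct elements are
  {e, u, v, uv, u², u³, u⁴, u⁵, u⁶, u⁷, u⁸, u⁹, u²v, u³v, u¹², u¹³, u¹¹, u¹⁰, u⁴v, u⁵v, u⁶v, u⁷v, u⁸v, u⁹v, u¹²v, u¹³v, u¹¹v, u¹⁰v}.
No further products give new elements, so |G| = 28.

Answer: 28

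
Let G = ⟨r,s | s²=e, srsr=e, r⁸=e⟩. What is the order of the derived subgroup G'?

G' = [G, G] is generated by all commutators. The generator-pair commutators are: [r, s] = r².
The subgroup they normally generate is {e, r², r⁴, r⁶}, of order 4.
Check: |G/G'| = 16/4 = 4 is the order of the abelianisation.

Answer: 4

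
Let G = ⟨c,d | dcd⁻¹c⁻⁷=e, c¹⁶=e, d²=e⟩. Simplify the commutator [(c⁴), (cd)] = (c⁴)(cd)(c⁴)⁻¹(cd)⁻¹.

[(c⁴), (cd)] = (c⁴)·(cd)·(c⁴)⁻¹·(cd)⁻¹.
  (c⁴) · (cd) = c⁵d
  (c⁵d) · (c¹²) = c⁹d
  (c⁹d) · (c⁹d) = c⁸

Answer: c⁸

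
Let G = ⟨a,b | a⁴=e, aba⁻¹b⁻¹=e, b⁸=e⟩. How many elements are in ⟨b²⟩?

|⟨b²⟩| equals the order of b². Compute successive powers until reaching e:
  (b²)¹ = b², (b²)² = b⁴, (b²)³ = b⁶, (b²)⁴ = e.
The smallest positive k with (b²)ᵏ = e is 4, so |⟨b²⟩| = 4.

Answer: 4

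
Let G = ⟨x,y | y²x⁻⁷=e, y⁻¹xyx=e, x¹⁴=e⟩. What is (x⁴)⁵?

Compute successive powers of (x⁴), reducing at each step:
  (x⁴)²: (x⁴) · x⁴ = x⁸
  (x⁴)³: (x⁸) · x⁴ = x¹²
  (x⁴)⁴: (x¹²) · x⁴ = x²
  (x⁴)⁵: (x²) · x⁴ = x⁶

Answer: x⁶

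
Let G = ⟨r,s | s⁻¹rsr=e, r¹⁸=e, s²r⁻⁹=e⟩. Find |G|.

Enumerate words in the generators, reducing via the relations: the distinct elements are
  {e, r, s, rs, r², r³, r⁴, r⁵, r⁶, r⁷, r⁸, r⁹, r²s, r³s, r¹², r¹³, r¹¹, r¹⁰, r¹⁴, r¹⁵, r¹⁶, r¹⁷, r⁴s, r⁵s, r⁶s, r⁷s, r⁸s, s⁻¹, rs⁻¹, r²s⁻¹, r³s⁻¹, r⁴s⁻¹, r⁵s⁻¹, r⁶s⁻¹, r⁷s⁻¹, r⁸s⁻¹}.
No further products give new elements, so |G| = 36.

Answer: 36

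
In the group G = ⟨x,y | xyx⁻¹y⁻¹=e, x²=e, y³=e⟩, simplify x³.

Compute successive powers of x, reducing at each step:
  x²: x · x = e
  x³: e · x = x

Answer: x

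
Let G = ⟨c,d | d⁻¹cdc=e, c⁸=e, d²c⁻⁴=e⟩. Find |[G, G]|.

G' = [G, G] is generated by all commutators. The generator-pair commutators are: [c, d] = c².
The subgroup they normally generate is {e, c², c⁴, c⁶}, of order 4.
Check: |G/G'| = 16/4 = 4 is the order of the abelianisation.

Answer: 4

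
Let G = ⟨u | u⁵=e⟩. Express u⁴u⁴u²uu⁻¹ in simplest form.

Multiply left to right, reducing at each step:
  (u⁴) · u⁴ = u³
  (u³) · u² = e
  e · u = u
  u · u⁻¹ = e

Answer: e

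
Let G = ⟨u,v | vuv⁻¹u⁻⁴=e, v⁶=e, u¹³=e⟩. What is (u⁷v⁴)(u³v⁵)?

Compute (u⁷v⁴) · (u³v⁵) by multiplying left to right and reducing via the relations at each step:
  (u⁷v⁴) · u³ = u⁸v⁴
  (u⁸v⁴) · v⁵ = u⁸v³

Answer: u⁸v³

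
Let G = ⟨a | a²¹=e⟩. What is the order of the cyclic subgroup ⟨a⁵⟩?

|⟨a⁵⟩| equals the order of a⁵. Compute successive powers until reaching e:
  (a⁵)¹ = a⁵, (a⁵)² = a¹⁰, (a⁵)³ = a¹⁵, (a⁵)⁴ = a²⁰, (a⁵)⁵ = a⁴, (a⁵)⁶ = a⁹, (a⁵)⁷ = a¹⁴, (a⁵)⁸ = a¹⁹, (a⁵)⁹ = a³, (a⁵)¹⁰ = a⁸, (a⁵)¹¹ = a¹³, (a⁵)¹² = a¹⁸, (a⁵)¹³ = a², (a⁵)¹⁴ = a⁷, (a⁵)¹⁵ = a¹², (a⁵)¹⁶ = a¹⁷, (a⁵)¹⁷ = a, (a⁵)¹⁸ = a⁶, (a⁵)¹⁹ = a¹¹, (a⁵)²⁰ = a¹⁶, (a⁵)²¹ = e.
The smallest positive k with (a⁵)ᵏ = e is 21, so |⟨a⁵⟩| = 21.

Answer: 21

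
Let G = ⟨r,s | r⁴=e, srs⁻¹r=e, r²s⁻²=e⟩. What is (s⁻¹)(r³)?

Compute (s⁻¹) · (r³) by multiplying left to right and reducing via the relations at each step:
  (s⁻¹) · r³ = rs⁻¹

Answer: rs⁻¹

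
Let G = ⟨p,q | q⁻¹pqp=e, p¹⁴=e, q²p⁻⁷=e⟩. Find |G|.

Enumerate words in the generators, reducing via the relations: the distinct elements are
  {e, p, q, pq, p², p³, p⁴, p⁵, p⁶, p⁷, p⁸, p⁹, p²q, p³q, p¹², p¹³, p¹¹, p¹⁰, p⁴q, p⁵q, p⁶q, q⁻¹, pq⁻¹, p²q⁻¹, p³q⁻¹, p⁴q⁻¹, p⁵q⁻¹, p⁶q⁻¹}.
No further products give new elements, so |G| = 28.

Answer: 28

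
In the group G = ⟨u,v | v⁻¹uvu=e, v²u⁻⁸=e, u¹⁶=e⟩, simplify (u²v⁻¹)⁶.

Compute successive powers of (u²v⁻¹), reducing at each step:
  (u²v⁻¹)²: (u²v⁻¹) · u² = v⁻¹;   (v⁻¹) · v⁻¹ = u⁸
  (u²v⁻¹)³: (u⁸) · u² = u¹⁰;   (u¹⁰) · v⁻¹ = u²v
  (u²v⁻¹)⁴: (u²v) · u² = v;   v · v⁻¹ = e
  (u²v⁻¹)⁵: e · u² = u²;   (u²) · v⁻¹ = u²v⁻¹
  (u²v⁻¹)⁶: (u²v⁻¹) · u² = v⁻¹;   (v⁻¹) · v⁻¹ = u⁸

Answer: u⁸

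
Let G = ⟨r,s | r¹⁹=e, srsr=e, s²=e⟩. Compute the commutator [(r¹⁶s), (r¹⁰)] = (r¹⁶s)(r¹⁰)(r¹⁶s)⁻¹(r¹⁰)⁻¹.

[(r¹⁶s), (r¹⁰)] = (r¹⁶s)·(r¹⁰)·(r¹⁶s)⁻¹·(r¹⁰)⁻¹.
  (r¹⁶s) · (r¹⁰) = r⁶s
  (r⁶s) · (r¹⁶s) = r⁹
  (r⁹) · (r⁹) = r¹⁸

Answer: r¹⁸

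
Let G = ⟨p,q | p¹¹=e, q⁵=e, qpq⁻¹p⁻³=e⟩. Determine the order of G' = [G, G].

G' = [G, G] is generated by all commutators. The generator-pair commutators are: [p, q] = p⁹.
The subgroup they normally generate is {e, p, p², p³, p⁴, p⁵, p⁶, p⁷, p⁸, p⁹, p¹⁰}, of order 11.
Check: |G/G'| = 55/11 = 5 is the order of the abelianisation.

Answer: 11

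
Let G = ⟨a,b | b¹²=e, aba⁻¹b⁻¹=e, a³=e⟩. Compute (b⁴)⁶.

Compute successive powers of (b⁴), reducing at each step:
  (b⁴)²: (b⁴) · b⁴ = b⁸
  (b⁴)³: (b⁸) · b⁴ = e
  (b⁴)⁴: e · b⁴ = b⁴
  (b⁴)⁵: (b⁴) · b⁴ = b⁸
  (b⁴)⁶: (b⁸) · b⁴ = e

Answer: e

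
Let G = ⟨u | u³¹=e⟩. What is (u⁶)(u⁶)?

Compute (u⁶) · (u⁶) by multiplying left to right and reducing via the relations at each step:
  (u⁶) · u⁶ = u¹²

Answer: u¹²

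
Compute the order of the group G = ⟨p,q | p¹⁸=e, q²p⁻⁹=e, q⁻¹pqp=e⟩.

Enumerate words in the generators, reducing via the relations: the distinct elements are
  {e, p, q, pq, p², p³, p⁴, p⁵, p⁶, p⁷, p⁸, p⁹, p²q, p³q, p¹², p¹³, p¹¹, p¹⁰, p¹⁴, p¹⁵, p¹⁶, p¹⁷, p⁴q, p⁵q, p⁶q, p⁷q, p⁸q, q⁻¹, pq⁻¹, p²q⁻¹, p³q⁻¹, p⁴q⁻¹, p⁵q⁻¹, p⁶q⁻¹, p⁷q⁻¹, p⁸q⁻¹}.
No further products give new elements, so |G| = 36.

Answer: 36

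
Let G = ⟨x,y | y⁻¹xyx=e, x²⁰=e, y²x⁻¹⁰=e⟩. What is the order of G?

Enumerate words in the generators, reducing via the relations: the distinct elements are
  {e, x, y, xy, x², x³, x⁴, x⁵, x⁶, x⁷, x⁸, x⁹, x²y, x³y, x¹², x¹³, x¹¹, x¹⁰, x¹⁴, x¹⁵, x¹⁶, x¹⁷, x¹⁸, x¹⁹, x⁴y, x⁵y, x⁶y, x⁷y, x⁸y, x⁹y, y⁻¹, xy⁻¹, x²y⁻¹, x³y⁻¹, x⁴y⁻¹, x⁵y⁻¹, x⁶y⁻¹, x⁷y⁻¹, x⁸y⁻¹, x⁹y⁻¹}.
No further products give new elements, so |G| = 40.

Answer: 40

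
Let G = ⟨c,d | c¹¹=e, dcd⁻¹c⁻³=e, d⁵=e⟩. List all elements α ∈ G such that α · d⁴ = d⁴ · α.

⟨d⁴⟩ ⊆ C_G(d⁴) since powers of d⁴ commute with d⁴; so |C_G(d⁴)| ≥ |⟨d⁴⟩| = 5.
By orbit–stabilizer, |C_G(d⁴)| = |G| / |conj. class of d⁴| = 55 / 11 = 5.
The 5 elements commuting with d⁴ are {e, d, d², d³, d⁴}.

Answer: {e, d, d², d³, d⁴}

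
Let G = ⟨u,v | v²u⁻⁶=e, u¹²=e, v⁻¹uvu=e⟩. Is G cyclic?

Every cyclic group is abelian. But u·v = uv while v·u = u⁵v⁻¹, so u·v ≠ v·u and G is not abelian. Hence G is not cyclic.

Answer: No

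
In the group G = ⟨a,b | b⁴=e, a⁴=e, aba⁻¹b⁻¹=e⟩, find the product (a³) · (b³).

Compute (a³) · (b³) by multiplying left to right and reducing via the relations at each step:
  (a³) · b³ = a³b³

Answer: a³b³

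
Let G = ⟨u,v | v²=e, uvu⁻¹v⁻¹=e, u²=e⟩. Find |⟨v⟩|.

|⟨v⟩| equals the order of v. Compute successive powers until reaching e:
  v¹ = v, v² = e.
The smallest positive k with vᵏ = e is 2, so |⟨v⟩| = 2.

Answer: 2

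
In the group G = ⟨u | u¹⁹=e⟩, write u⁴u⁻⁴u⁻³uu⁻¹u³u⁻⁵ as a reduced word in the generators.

Multiply left to right, reducing at each step:
  (u⁴) · u⁻⁴ = e
  e · u⁻³ = u¹⁶
  (u¹⁶) · u = u¹⁷
  (u¹⁷) · u⁻¹ = u¹⁶
  (u¹⁶) · u³ = e
  e · u⁻⁵ = u¹⁴

Answer: u¹⁴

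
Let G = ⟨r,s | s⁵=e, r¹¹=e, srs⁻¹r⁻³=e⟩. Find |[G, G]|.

G' = [G, G] is generated by all commutators. The generator-pair commutators are: [r, s] = r⁹.
The subgroup they normally generate is {e, r, r², r³, r⁴, r⁵, r⁶, r⁷, r⁸, r⁹, r¹⁰}, of order 11.
Check: |G/G'| = 55/11 = 5 is the order of the abelianisation.

Answer: 11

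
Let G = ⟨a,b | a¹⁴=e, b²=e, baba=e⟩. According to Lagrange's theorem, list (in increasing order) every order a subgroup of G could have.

|G| = 28 = 2² · 7. By Lagrange's theorem the order of any subgroup divides 28; the divisors of 28 are 1, 2, 4, 7, 14, 28.

Answer: 1, 2, 4, 7, 14, 28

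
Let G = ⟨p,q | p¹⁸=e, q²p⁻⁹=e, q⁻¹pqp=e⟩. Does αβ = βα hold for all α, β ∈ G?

p·q = pq but q·p = p⁸q⁻¹, so p·q ≠ q·p and G is not abelian.

Answer: No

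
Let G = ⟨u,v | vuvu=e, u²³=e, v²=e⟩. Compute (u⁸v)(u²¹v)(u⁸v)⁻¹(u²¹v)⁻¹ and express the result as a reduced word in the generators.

[(u⁸v), (u²¹v)] = (u⁸v)·(u²¹v)·(u⁸v)⁻¹·(u²¹v)⁻¹.
  (u⁸v) · (u²¹v) = u¹⁰
  (u¹⁰) · (u⁸v) = u¹⁸v
  (u¹⁸v) · (u²¹v) = u²⁰

Answer: u²⁰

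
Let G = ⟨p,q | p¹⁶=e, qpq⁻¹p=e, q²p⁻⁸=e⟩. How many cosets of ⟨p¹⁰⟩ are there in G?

First find ord(p¹⁰) by computing successive powers:
  (p¹⁰)¹ = p¹⁰, (p¹⁰)² = p⁴, (p¹⁰)³ = p¹⁴, (p¹⁰)⁴ = p⁸, (p¹⁰)⁵ = p², (p¹⁰)⁶ = p¹², (p¹⁰)⁷ = p⁶, (p¹⁰)⁸ = e.
So |⟨p¹⁰⟩| = ord(p¹⁰) = 8. With |G| = 32, by Lagrange [G : ⟨p¹⁰⟩] = 32/8 = 4.

Answer: 4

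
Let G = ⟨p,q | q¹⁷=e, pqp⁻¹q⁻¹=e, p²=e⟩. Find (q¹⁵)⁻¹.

The order of (q¹⁵) is 17 (smallest k with (q¹⁵)ᵏ = e), so (q¹⁵)⁻¹ = (q¹⁵)¹⁶ = q².
Check: (q¹⁵) · (q²) → (q¹⁵) · q² = e, giving e as required.

Answer: q²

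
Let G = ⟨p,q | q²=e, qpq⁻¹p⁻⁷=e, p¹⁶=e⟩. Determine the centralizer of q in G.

⟨q⟩ ⊆ C_G(q) since powers of q commute with q; so |C_G(q)| ≥ |⟨q⟩| = 2.
By orbit–stabilizer, |C_G(q)| = |G| / |conj. class of q| = 32 / 8 = 4.
The 4 elements commuting with q are {e, p⁸, q, p⁸q}.

Answer: {e, p⁸, q, p⁸q}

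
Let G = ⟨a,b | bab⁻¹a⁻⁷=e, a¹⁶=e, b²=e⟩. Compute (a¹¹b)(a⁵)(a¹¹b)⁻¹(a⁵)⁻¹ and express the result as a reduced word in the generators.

[(a¹¹b), (a⁵)] = (a¹¹b)·(a⁵)·(a¹¹b)⁻¹·(a⁵)⁻¹.
  (a¹¹b) · (a⁵) = a¹⁴b
  (a¹⁴b) · (a³b) = a³
  (a³) · (a¹¹) = a¹⁴

Answer: a¹⁴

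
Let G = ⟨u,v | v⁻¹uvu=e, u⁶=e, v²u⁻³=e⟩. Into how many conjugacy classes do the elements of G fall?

The conjugacy classes (representative and size) are:
  [e] (size 1), [u] (size 2), [u²] (size 2), [u³] (size 1), [uv⁻¹] (size 3), [u²v⁻¹] (size 3).
Class equation: 1 + 2 + 2 + 1 + 3 + 3 = 12 = |G|. So G has 6 conjugacy classes.

Answer: 6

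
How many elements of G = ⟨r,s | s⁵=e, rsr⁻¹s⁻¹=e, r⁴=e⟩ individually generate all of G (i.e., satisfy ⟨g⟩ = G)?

G is cyclic of order 20. An element generates G iff its order is 20, and a cyclic group of order 20 has exactly φ(20) = 8 such elements.

Answer: 8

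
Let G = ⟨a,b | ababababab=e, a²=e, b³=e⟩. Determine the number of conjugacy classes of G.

The conjugacy classes (representative and size) are:
  [e] (size 1), [abab²abab²a] (size 15), [babab²a] (size 20), [ab²ab²a] (size 12), [b²abab²] (size 12).
Class equation: 1 + 15 + 20 + 12 + 12 = 60 = |G|. So G has 5 conjugacy classes.

Answer: 5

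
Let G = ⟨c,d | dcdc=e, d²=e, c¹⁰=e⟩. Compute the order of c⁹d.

Compute successive powers until reaching e:
  (c⁹d)¹ = c⁹d, (c⁹d)² = e.
The smallest positive k with (c⁹d)ᵏ = e is 2.

Answer: 2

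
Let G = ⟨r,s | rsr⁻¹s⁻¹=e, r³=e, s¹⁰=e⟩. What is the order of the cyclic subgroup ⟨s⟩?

|⟨s⟩| equals the order of s. Compute successive powers until reaching e:
  s¹ = s, s² = s², s³ = s³, s⁴ = s⁴, s⁵ = s⁵, s⁶ = s⁶, s⁷ = s⁷, s⁸ = s⁸, s⁹ = s⁹, s¹⁰ = e.
The smallest positive k with sᵏ = e is 10, so |⟨s⟩| = 10.

Answer: 10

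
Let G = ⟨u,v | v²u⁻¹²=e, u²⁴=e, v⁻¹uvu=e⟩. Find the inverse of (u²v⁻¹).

The order of (u²v⁻¹) is 4 (smallest k with (u²v⁻¹)ᵏ = e), so (u²v⁻¹)⁻¹ = (u²v⁻¹)³ = u²v.
Check: (u²v⁻¹) · (u²v) → (u²v⁻¹) · u² = v⁻¹;   (v⁻¹) · v = e, giving e as required.

Answer: u²v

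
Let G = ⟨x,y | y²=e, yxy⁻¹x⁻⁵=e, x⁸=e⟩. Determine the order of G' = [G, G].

G' = [G, G] is generated by all commutators. The generator-pair commutators are: [x, y] = x⁴.
The subgroup they normally generate is {e, x⁴}, of order 2.
Check: |G/G'| = 16/2 = 8 is the order of the abelianisation.

Answer: 2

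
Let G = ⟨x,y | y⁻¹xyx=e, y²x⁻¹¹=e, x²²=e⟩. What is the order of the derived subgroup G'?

G' = [G, G] is generated by all commutators. The generator-pair commutators are: [x, y] = x².
The subgroup they normally generate is {e, x², x⁴, x⁶, x⁸, x¹⁰, x¹², x¹⁴, x¹⁶, x¹⁸, x²⁰}, of order 11.
Check: |G/G'| = 44/11 = 4 is the order of the abelianisation.

Answer: 11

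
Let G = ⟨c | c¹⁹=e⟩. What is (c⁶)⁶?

Compute successive powers of (c⁶), reducing at each step:
  (c⁶)²: (c⁶) · c⁶ = c¹²
  (c⁶)³: (c¹²) · c⁶ = c¹⁸
  (c⁶)⁴: (c¹⁸) · c⁶ = c⁵
  (c⁶)⁵: (c⁵) · c⁶ = c¹¹
  (c⁶)⁶: (c¹¹) · c⁶ = c¹⁷

Answer: c¹⁷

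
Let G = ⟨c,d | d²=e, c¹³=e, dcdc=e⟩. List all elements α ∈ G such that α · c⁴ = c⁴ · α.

⟨c⁴⟩ ⊆ C_G(c⁴) since powers of c⁴ commute with c⁴; so |C_G(c⁴)| ≥ |⟨c⁴⟩| = 13.
By orbit–stabilizer, |C_G(c⁴)| = |G| / |conj. class of c⁴| = 26 / 2 = 13.
The 13 elements commuting with c⁴ are {e, c, c², c³, c⁴, c⁵, c⁶, c⁷, c⁸, c⁹, c¹⁰, c¹¹, c¹²}.

Answer: {e, c, c², c³, c⁴, c⁵, c⁶, c⁷, c⁸, c⁹, c¹⁰, c¹¹, c¹²}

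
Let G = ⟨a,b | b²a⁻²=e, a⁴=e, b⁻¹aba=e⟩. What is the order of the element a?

Compute successive powers until reaching e:
  a¹ = a, a² = a², a³ = a³, a⁴ = e.
The smallest positive k with aᵏ = e is 4.

Answer: 4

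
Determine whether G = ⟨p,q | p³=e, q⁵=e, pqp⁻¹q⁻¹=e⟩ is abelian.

Each pair of generators commutes: p·q = pq = q·p. Since the generators pairwise commute, every element of G commutes with every other, so G is abelian.

Answer: Yes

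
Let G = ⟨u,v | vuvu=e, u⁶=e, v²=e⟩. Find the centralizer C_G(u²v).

⟨u²v⟩ ⊆ C_G(u²v) since powers of u²v commute with u²v; so |C_G(u²v)| ≥ |⟨u²v⟩| = 2.
By orbit–stabilizer, |C_G(u²v)| = |G| / |conj. class of u²v| = 12 / 3 = 4.
The 4 elements commuting with u²v are {e, u³, u⁵v, u²v}.

Answer: {e, u³, u⁵v, u²v}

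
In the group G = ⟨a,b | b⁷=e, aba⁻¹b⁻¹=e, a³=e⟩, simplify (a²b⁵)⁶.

Compute successive powers of (a²b⁵), reducing at each step:
  (a²b⁵)²: (a²b⁵) · a² = ab⁵;   (ab⁵) · b⁵ = ab³
  (a²b⁵)³: (ab³) · a² = b³;   (b³) · b⁵ = b
  (a²b⁵)⁴: b · a² = a²b;   (a²b) · b⁵ = a²b⁶
  (a²b⁵)⁵: (a²b⁶) · a² = ab⁶;   (ab⁶) · b⁵ = ab⁴
  (a²b⁵)⁶: (ab⁴) · a² = b⁴;   (b⁴) · b⁵ = b²

Answer: b²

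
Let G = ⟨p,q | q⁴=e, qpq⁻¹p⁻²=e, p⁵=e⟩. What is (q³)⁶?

Compute successive powers of (q³), reducing at each step:
  (q³)²: (q³) · q³ = q²
  (q³)³: (q²) · q³ = q
  (q³)⁴: q · q³ = e
  (q³)⁵: e · q³ = q³
  (q³)⁶: (q³) · q³ = q²

Answer: q²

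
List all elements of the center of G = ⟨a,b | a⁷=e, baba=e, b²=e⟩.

An element z ∈ Z(G) iff z commutes with every generator.
For example e is central: e·a = a = a·e; e·b = b = b·e.
Whereas a ∉ Z(G) since a·b = ab ≠ a⁶b = b·a.
Checking each of the 14 elements this way gives Z(G) = {e}, of order 1.

Answer: {e}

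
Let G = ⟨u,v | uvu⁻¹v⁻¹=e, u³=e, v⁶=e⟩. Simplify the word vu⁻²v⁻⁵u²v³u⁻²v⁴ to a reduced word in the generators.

Multiply left to right, reducing at each step:
  v · u⁻² = uv
  (uv) · v⁻⁵ = uv²
  (uv²) · u² = v²
  (v²) · v³ = v⁵
  (v⁵) · u⁻² = uv⁵
  (uv⁵) · v⁴ = uv³

Answer: uv³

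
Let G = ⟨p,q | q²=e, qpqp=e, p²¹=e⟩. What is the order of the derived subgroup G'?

G' = [G, G] is generated by all commutators. The generator-pair commutators are: [p, q] = p².
The subgroup they normally generate is {e, p, p², p³, p⁴, p⁵, p⁶, p⁷, p⁸, p⁹, p¹⁰, p¹¹, p¹², p¹³, p¹⁴, p¹⁵, p¹⁶, p¹⁷, p¹⁸, p¹⁹, p²⁰}, of order 21.
Check: |G/G'| = 42/21 = 2 is the order of the abelianisation.

Answer: 21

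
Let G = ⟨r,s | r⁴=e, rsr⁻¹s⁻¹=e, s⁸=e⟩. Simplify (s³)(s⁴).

Compute (s³) · (s⁴) by multiplying left to right and reducing via the relations at each step:
  (s³) · s⁴ = s⁷

Answer: s⁷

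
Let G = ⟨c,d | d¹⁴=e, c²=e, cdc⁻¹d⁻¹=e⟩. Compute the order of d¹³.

Compute successive powers until reaching e:
  (d¹³)¹ = d¹³, (d¹³)² = d¹², (d¹³)³ = d¹¹, (d¹³)⁴ = d¹⁰, (d¹³)⁵ = d⁹, (d¹³)⁶ = d⁸, (d¹³)⁷ = d⁷, (d¹³)⁸ = d⁶, (d¹³)⁹ = d⁵, (d¹³)¹⁰ = d⁴, (d¹³)¹¹ = d³, (d¹³)¹² = d², (d¹³)¹³ = d, (d¹³)¹⁴ = e.
The smallest positive k with (d¹³)ᵏ = e is 14.

Answer: 14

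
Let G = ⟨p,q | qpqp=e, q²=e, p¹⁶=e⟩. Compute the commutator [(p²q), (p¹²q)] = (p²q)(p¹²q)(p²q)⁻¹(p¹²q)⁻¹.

[(p²q), (p¹²q)] = (p²q)·(p¹²q)·(p²q)⁻¹·(p¹²q)⁻¹.
  (p²q) · (p¹²q) = p⁶
  (p⁶) · (p²q) = p⁸q
  (p⁸q) · (p¹²q) = p¹²

Answer: p¹²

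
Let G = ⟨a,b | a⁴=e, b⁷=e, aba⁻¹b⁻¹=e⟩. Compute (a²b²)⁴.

Compute successive powers of (a²b²), reducing at each step:
  (a²b²)²: (a²b²) · a² = b²;   (b²) · b² = b⁴
  (a²b²)³: (b⁴) · a² = a²b⁴;   (a²b⁴) · b² = a²b⁶
  (a²b²)⁴: (a²b⁶) · a² = b⁶;   (b⁶) · b² = b

Answer: b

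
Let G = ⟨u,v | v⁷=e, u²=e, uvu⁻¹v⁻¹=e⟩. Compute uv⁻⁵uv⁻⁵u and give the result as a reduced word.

Multiply left to right, reducing at each step:
  u · v⁻⁵ = uv²
  (uv²) · u = v²
  (v²) · v⁻⁵ = v⁴
  (v⁴) · u = uv⁴

Answer: uv⁴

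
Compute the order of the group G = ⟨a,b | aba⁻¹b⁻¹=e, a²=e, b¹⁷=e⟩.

Enumerate words in the generators, reducing via the relations: the distinct elements are
  {a, b, e, ab, b², b³, b⁴, b⁵, b⁶, b⁷, b⁸, b⁹, ab², ab³, ab⁴, ab⁵, ab⁶, ab⁷, ab⁸, ab⁹, b¹², b¹³, b¹¹, b¹⁰, b¹⁴, b¹⁵, b¹⁶, ab¹², ab¹³, ab¹¹, ab¹⁰, ab¹⁴, ab¹⁵, ab¹⁶}.
No further products give new elements, so |G| = 34.

Answer: 34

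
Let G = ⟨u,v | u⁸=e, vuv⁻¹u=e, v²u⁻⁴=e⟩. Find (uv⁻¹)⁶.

Compute successive powers of (uv⁻¹), reducing at each step:
  (uv⁻¹)²: (uv⁻¹) · u = v⁻¹;   (v⁻¹) · v⁻¹ = u⁴
  (uv⁻¹)³: (u⁴) · u = u⁵;   (u⁵) · v⁻¹ = uv
  (uv⁻¹)⁴: (uv) · u = v;   v · v⁻¹ = e
  (uv⁻¹)⁵: e · u = u;   u · v⁻¹ = uv⁻¹
  (uv⁻¹)⁶: (uv⁻¹) · u = v⁻¹;   (v⁻¹) · v⁻¹ = u⁴

Answer: u⁴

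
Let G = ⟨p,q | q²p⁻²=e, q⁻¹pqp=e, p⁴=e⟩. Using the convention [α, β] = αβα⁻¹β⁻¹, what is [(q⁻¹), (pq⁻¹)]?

[(q⁻¹), (pq⁻¹)] = (q⁻¹)·(pq⁻¹)·(q⁻¹)⁻¹·(pq⁻¹)⁻¹.
  (q⁻¹) · (pq⁻¹) = p
  p · q = pq
  (pq) · (pq) = p²

Answer: p²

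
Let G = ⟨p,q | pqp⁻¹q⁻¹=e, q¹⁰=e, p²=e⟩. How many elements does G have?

Enumerate words in the generators, reducing via the relations: the distinct elements are
  {e, p, q, pq, q², q³, q⁴, q⁵, q⁶, q⁷, q⁸, q⁹, pq², pq³, pq⁴, pq⁵, pq⁶, pq⁷, pq⁸, pq⁹}.
No further products give new elements, so |G| = 20.

Answer: 20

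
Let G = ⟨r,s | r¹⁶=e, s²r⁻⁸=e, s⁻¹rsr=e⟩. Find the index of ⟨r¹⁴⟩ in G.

First find ord(r¹⁴) by computing successive powers:
  (r¹⁴)¹ = r¹⁴, (r¹⁴)² = r¹², (r¹⁴)³ = r¹⁰, (r¹⁴)⁴ = r⁸, (r¹⁴)⁵ = r⁶, (r¹⁴)⁶ = r⁴, (r¹⁴)⁷ = r², (r¹⁴)⁸ = e.
So |⟨r¹⁴⟩| = ord(r¹⁴) = 8. With |G| = 32, by Lagrange [G : ⟨r¹⁴⟩] = 32/8 = 4.

Answer: 4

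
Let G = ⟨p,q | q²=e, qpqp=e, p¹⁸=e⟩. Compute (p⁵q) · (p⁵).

Compute (p⁵q) · (p⁵) by multiplying left to right and reducing via the relations at each step:
  (p⁵q) · p⁵ = q

Answer: q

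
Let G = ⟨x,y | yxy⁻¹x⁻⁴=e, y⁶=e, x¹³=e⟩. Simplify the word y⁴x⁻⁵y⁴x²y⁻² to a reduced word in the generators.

Multiply left to right, reducing at each step:
  (y⁴) · x⁻⁵ = x⁷y⁴
  (x⁷y⁴) · y⁴ = x⁷y²
  (x⁷y²) · x² = y²
  (y²) · y⁻² = e

Answer: e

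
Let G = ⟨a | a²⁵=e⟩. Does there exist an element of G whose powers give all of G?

|G| = 25. The element a has order 25 (its powers give 25 distinct elements), so ⟨a⟩ = G and G is cyclic.

Answer: Yes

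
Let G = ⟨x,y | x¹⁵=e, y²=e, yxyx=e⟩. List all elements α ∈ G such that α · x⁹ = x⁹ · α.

⟨x⁹⟩ ⊆ C_G(x⁹) since powers of x⁹ commute with x⁹; so |C_G(x⁹)| ≥ |⟨x⁹⟩| = 5.
By orbit–stabilizer, |C_G(x⁹)| = |G| / |conj. class of x⁹| = 30 / 2 = 15.
The 15 elements commuting with x⁹ are {e, x, x², x³, x⁴, x⁵, x⁶, x⁷, x⁸, x⁹, x¹⁰, x¹¹, x¹², x¹³, x¹⁴}.

Answer: {e, x, x², x³, x⁴, x⁵, x⁶, x⁷, x⁸, x⁹, x¹⁰, x¹¹, x¹², x¹³, x¹⁴}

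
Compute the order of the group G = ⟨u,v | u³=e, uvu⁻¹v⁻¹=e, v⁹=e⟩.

Enumerate words in the generators, reducing via the relations: the distinct elements are
  {e, u, v, uv, u², v², v³, v⁴, v⁵, v⁶, v⁷, v⁸, uv², uv³, uv⁴, uv⁵, uv⁶, uv⁷, uv⁸, u²v, u²v², u²v³, u²v⁴, u²v⁵, u²v⁶, u²v⁷, u²v⁸}.
No further products give new elements, so |G| = 27.

Answer: 27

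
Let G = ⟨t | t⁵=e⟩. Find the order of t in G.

Compute successive powers until reaching e:
  t¹ = t, t² = t², t³ = t³, t⁴ = t⁴, t⁵ = e.
The smallest positive k with tᵏ = e is 5.

Answer: 5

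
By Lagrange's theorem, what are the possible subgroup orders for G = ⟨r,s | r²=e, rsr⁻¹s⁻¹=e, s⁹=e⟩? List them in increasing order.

|G| = 18 = 2 · 3². By Lagrange's theorem the order of any subgroup divides 18; the divisors of 18 are 1, 2, 3, 6, 9, 18.

Answer: 1, 2, 3, 6, 9, 18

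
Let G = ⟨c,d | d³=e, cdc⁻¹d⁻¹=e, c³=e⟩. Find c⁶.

Compute successive powers of c, reducing at each step:
  c²: c · c = c²
  c³: (c²) · c = e
  c⁴: e · c = c
  c⁵: c · c = c²
  c⁶: (c²) · c = e

Answer: e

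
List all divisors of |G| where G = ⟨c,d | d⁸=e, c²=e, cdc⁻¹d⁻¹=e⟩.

|G| = 16 = 2⁴. By Lagrange's theorem the order of any subgroup divides 16; the divisors of 16 are 1, 2, 4, 8, 16.

Answer: 1, 2, 4, 8, 16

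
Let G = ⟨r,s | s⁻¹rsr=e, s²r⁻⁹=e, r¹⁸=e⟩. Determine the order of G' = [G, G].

G' = [G, G] is generated by all commutators. The generator-pair commutators are: [r, s] = r².
The subgroup they normally generate is {e, r², r⁴, r⁶, r⁸, r¹⁰, r¹², r¹⁴, r¹⁶}, of order 9.
Check: |G/G'| = 36/9 = 4 is the order of the abelianisation.

Answer: 9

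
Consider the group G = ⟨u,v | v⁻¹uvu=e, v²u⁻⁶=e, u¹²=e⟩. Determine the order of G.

Enumerate words in the generators, reducing via the relations: the distinct elements are
  {e, u, v, uv, u², u³, u⁴, u⁵, u⁶, u⁷, u⁸, u⁹, u²v, u³v, u¹¹, u¹⁰, u⁴v, u⁵v, v⁻¹, uv⁻¹, u²v⁻¹, u³v⁻¹, u⁴v⁻¹, u⁵v⁻¹}.
No further products give new elements, so |G| = 24.

Answer: 24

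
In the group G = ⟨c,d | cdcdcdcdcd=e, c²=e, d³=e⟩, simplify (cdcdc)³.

Compute successive powers of (cdcdc), reducing at each step:
  (cdcdc)²: (cdcdc) · c = cdcd;   (cdcd) · d = cdcd²;   (cdcd²) · c = cdcd²c;   (cdcd²c) · d = cdcd²cd;   (cdcd²cd) · c = cdcd²cdc
  (cdcdc)³: (cdcd²cdc) · c = cdcd²cd;   (cdcd²cd) · d = cdcd²cd²;   (cdcd²cd²) · c = cd²cdcd;   (cd²cdcd) · d = cd²cdcd²;   (cd²cdcd²) · c = cd²cdcd²c

Answer: cd²cdcd²c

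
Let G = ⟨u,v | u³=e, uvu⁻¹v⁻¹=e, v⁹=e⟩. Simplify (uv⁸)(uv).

Compute (uv⁸) · (uv) by multiplying left to right and reducing via the relations at each step:
  (uv⁸) · u = u²v⁸
  (u²v⁸) · v = u²

Answer: u²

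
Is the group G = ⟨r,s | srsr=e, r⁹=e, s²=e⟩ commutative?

r·s = rs but s·r = r⁸s, so r·s ≠ s·r and G is not abelian.

Answer: No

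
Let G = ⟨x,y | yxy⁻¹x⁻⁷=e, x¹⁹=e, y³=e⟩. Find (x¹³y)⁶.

Compute successive powers of (x¹³y), reducing at each step:
  (x¹³y)²: (x¹³y) · x¹³ = x⁹y;   (x⁹y) · y = x⁹y²
  (x¹³y)³: (x⁹y²) · x¹³ = y²;   (y²) · y = e
  (x¹³y)⁴: e · x¹³ = x¹³;   (x¹³) · y = x¹³y
  (x¹³y)⁵: (x¹³y) · x¹³ = x⁹y;   (x⁹y) · y = x⁹y²
  (x¹³y)⁶: (x⁹y²) · x¹³ = y²;   (y²) · y = e

Answer: e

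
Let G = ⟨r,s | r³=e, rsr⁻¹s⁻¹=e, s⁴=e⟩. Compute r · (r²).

Compute r · (r²) by multiplying left to right and reducing via the relations at each step:
  r · r² = e

Answer: e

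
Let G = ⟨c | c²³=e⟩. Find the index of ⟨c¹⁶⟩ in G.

First find ord(c¹⁶) by computing successive powers:
  (c¹⁶)¹ = c¹⁶, (c¹⁶)² = c⁹, (c¹⁶)³ = c², (c¹⁶)⁴ = c¹⁸, (c¹⁶)⁵ = c¹¹, (c¹⁶)⁶ = c⁴, (c¹⁶)⁷ = c²⁰, (c¹⁶)⁸ = c¹³, (c¹⁶)⁹ = c⁶, (c¹⁶)¹⁰ = c²², (c¹⁶)¹¹ = c¹⁵, (c¹⁶)¹² = c⁸, (c¹⁶)¹³ = c, (c¹⁶)¹⁴ = c¹⁷, (c¹⁶)¹⁵ = c¹⁰, (c¹⁶)¹⁶ = c³, (c¹⁶)¹⁷ = c¹⁹, (c¹⁶)¹⁸ = c¹², (c¹⁶)¹⁹ = c⁵, (c¹⁶)²⁰ = c²¹, (c¹⁶)²¹ = c¹⁴, (c¹⁶)²² = c⁷, (c¹⁶)²³ = e.
So |⟨c¹⁶⟩| = ord(c¹⁶) = 23. With |G| = 23, by Lagrange [G : ⟨c¹⁶⟩] = 23/23 = 1.

Answer: 1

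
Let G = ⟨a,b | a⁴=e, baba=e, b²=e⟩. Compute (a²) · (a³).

Compute (a²) · (a³) by multiplying left to right and reducing via the relations at each step:
  (a²) · a³ = a

Answer: a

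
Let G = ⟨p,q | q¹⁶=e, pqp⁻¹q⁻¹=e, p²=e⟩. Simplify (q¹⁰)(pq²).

Compute (q¹⁰) · (pq²) by multiplying left to right and reducing via the relations at each step:
  (q¹⁰) · p = pq¹⁰
  (pq¹⁰) · q² = pq¹²

Answer: pq¹²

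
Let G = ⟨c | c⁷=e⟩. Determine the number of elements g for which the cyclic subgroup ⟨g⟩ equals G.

G is cyclic of order 7. An element generates G iff its order is 7, and a cyclic group of order 7 has exactly φ(7) = 6 such elements.

Answer: 6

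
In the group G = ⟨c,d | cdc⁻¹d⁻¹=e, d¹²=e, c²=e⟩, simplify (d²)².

Compute successive powers of (d²), reducing at each step:
  (d²)²: (d²) · d² = d⁴

Answer: d⁴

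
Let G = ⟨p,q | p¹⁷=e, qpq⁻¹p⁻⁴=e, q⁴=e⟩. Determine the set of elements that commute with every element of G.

An element z ∈ Z(G) iff z commutes with every generator.
For example e is central: e·p = p = p·e; e·q = q = q·e.
Whereas p ∉ Z(G) since p·q = pq ≠ p⁴q = q·p.
Checking each of the 68 elements this way gives Z(G) = {e}, of order 1.

Answer: {e}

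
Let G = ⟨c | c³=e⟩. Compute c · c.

Compute c · c by multiplying left to right and reducing via the relations at each step:
  c · c = c²

Answer: c²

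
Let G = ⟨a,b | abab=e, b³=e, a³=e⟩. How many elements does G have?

Enumerate words in the generators, reducing via the relations: the distinct elements are
  {a, b, e, ab, a², b², ab², a²b, ba², b²a, ab²a, a²b²}.
No further products give new elements, so |G| = 12.

Answer: 12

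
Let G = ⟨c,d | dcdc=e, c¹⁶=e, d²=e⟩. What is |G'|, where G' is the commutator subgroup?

G' = [G, G] is generated by all commutators. The generator-pair commutators are: [c, d] = c².
The subgroup they normally generate is {e, c², c⁴, c⁶, c⁸, c¹⁰, c¹², c¹⁴}, of order 8.
Check: |G/G'| = 32/8 = 4 is the order of the abelianisation.

Answer: 8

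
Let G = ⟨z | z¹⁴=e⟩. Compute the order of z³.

Compute successive powers until reaching e:
  (z³)¹ = z³, (z³)² = z⁶, (z³)³ = z⁹, (z³)⁴ = z¹², (z³)⁵ = z, (z³)⁶ = z⁴, (z³)⁷ = z⁷, (z³)⁸ = z¹⁰, (z³)⁹ = z¹³, (z³)¹⁰ = z², (z³)¹¹ = z⁵, (z³)¹² = z⁸, (z³)¹³ = z¹¹, (z³)¹⁴ = e.
The smallest positive k with (z³)ᵏ = e is 14.

Answer: 14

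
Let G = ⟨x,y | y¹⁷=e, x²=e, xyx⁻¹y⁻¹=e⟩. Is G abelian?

Each pair of generators commutes: x·y = xy = y·x. Since the generators pairwise commute, every element of G commutes with every other, so G is abelian.

Answer: Yes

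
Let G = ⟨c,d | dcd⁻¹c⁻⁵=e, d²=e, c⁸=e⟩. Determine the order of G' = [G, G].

G' = [G, G] is generated by all commutators. The generator-pair commutators are: [c, d] = c⁴.
The subgroup they normally generate is {e, c⁴}, of order 2.
Check: |G/G'| = 16/2 = 8 is the order of the abelianisation.

Answer: 2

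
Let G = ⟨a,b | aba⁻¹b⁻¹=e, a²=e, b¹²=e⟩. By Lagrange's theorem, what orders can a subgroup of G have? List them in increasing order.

|G| = 24 = 2³ · 3. By Lagrange's theorem the order of any subgroup divides 24; the divisors of 24 are 1, 2, 3, 4, 6, 8, 12, 24.

Answer: 1, 2, 3, 4, 6, 8, 12, 24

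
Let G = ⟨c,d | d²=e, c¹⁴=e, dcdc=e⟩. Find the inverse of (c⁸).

The order of (c⁸) is 7 (smallest k with (c⁸)ᵏ = e), so (c⁸)⁻¹ = (c⁸)⁶ = c⁶.
Check: (c⁸) · (c⁶) → (c⁸) · c⁶ = e, giving e as required.

Answer: c⁶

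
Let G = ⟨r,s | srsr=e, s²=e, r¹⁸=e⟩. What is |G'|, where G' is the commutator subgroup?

G' = [G, G] is generated by all commutators. The generator-pair commutators are: [r, s] = r².
The subgroup they normally generate is {e, r², r⁴, r⁶, r⁸, r¹⁰, r¹², r¹⁴, r¹⁶}, of order 9.
Check: |G/G'| = 36/9 = 4 is the order of the abelianisation.

Answer: 9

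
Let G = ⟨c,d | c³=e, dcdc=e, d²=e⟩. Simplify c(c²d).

Compute c · (c²d) by multiplying left to right and reducing via the relations at each step:
  c · c² = e
  e · d = d

Answer: d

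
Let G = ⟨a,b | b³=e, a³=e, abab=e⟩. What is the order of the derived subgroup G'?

G' = [G, G] is generated by all commutators. The generator-pair commutators are: [a, b] = ab²a.
The subgroup they normally generate is {e, ab, a²b², ab²a}, of order 4.
Check: |G/G'| = 12/4 = 3 is the order of the abelianisation.

Answer: 4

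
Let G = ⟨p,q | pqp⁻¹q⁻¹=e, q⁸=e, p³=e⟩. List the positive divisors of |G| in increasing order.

|G| = 24 = 2³ · 3. By Lagrange's theorem the order of any subgroup divides 24; the divisors of 24 are 1, 2, 3, 4, 6, 8, 12, 24.

Answer: 1, 2, 3, 4, 6, 8, 12, 24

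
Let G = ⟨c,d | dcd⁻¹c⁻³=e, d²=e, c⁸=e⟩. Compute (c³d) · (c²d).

Compute (c³d) · (c²d) by multiplying left to right and reducing via the relations at each step:
  (c³d) · c² = cd
  (cd) · d = c

Answer: c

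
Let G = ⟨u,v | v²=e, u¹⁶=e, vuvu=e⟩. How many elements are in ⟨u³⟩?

|⟨u³⟩| equals the order of u³. Compute successive powers until reaching e:
  (u³)¹ = u³, (u³)² = u⁶, (u³)³ = u⁹, (u³)⁴ = u¹², (u³)⁵ = u¹⁵, (u³)⁶ = u², (u³)⁷ = u⁵, (u³)⁸ = u⁸, (u³)⁹ = u¹¹, (u³)¹⁰ = u¹⁴, (u³)¹¹ = u, (u³)¹² = u⁴, (u³)¹³ = u⁷, (u³)¹⁴ = u¹⁰, (u³)¹⁵ = u¹³, (u³)¹⁶ = e.
The smallest positive k with (u³)ᵏ = e is 16, so |⟨u³⟩| = 16.

Answer: 16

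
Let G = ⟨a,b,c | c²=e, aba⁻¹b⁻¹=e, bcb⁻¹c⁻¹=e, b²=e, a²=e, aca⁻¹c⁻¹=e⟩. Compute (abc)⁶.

Compute successive powers of (abc), reducing at each step:
  (abc)²: (abc) · a = bc;   (bc) · b = c;   c · c = e
  (abc)³: e · a = a;   a · b = ab;   (ab) · c = abc
  (abc)⁴: (abc) · a = bc;   (bc) · b = c;   c · c = e
  (abc)⁵: e · a = a;   a · b = ab;   (ab) · c = abc
  (abc)⁶: (abc) · a = bc;   (bc) · b = c;   c · c = e

Answer: e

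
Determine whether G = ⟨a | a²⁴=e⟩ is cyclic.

|G| = 24. The element a has order 24 (its powers give 24 distinct elements), so ⟨a⟩ = G and G is cyclic.

Answer: Yes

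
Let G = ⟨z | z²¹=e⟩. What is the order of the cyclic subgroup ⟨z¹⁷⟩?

|⟨z¹⁷⟩| equals the order of z¹⁷. Compute successive powers until reaching e:
  (z¹⁷)¹ = z¹⁷, (z¹⁷)² = z¹³, (z¹⁷)³ = z⁹, (z¹⁷)⁴ = z⁵, (z¹⁷)⁵ = z, (z¹⁷)⁶ = z¹⁸, (z¹⁷)⁷ = z¹⁴, (z¹⁷)⁸ = z¹⁰, (z¹⁷)⁹ = z⁶, (z¹⁷)¹⁰ = z², (z¹⁷)¹¹ = z¹⁹, (z¹⁷)¹² = z¹⁵, (z¹⁷)¹³ = z¹¹, (z¹⁷)¹⁴ = z⁷, (z¹⁷)¹⁵ = z³, (z¹⁷)¹⁶ = z²⁰, (z¹⁷)¹⁷ = z¹⁶, (z¹⁷)¹⁸ = z¹², (z¹⁷)¹⁹ = z⁸, (z¹⁷)²⁰ = z⁴, (z¹⁷)²¹ = e.
The smallest positive k with (z¹⁷)ᵏ = e is 21, so |⟨z¹⁷⟩| = 21.

Answer: 21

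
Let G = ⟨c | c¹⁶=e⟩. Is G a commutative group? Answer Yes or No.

G has a single generator, so G is cyclic and hence abelian.

Answer: Yes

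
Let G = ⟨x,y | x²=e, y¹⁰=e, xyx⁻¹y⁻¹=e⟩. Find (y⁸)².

Compute successive powers of (y⁸), reducing at each step:
  (y⁸)²: (y⁸) · y⁸ = y⁶

Answer: y⁶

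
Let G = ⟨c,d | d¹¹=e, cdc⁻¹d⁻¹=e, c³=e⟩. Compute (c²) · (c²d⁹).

Compute (c²) · (c²d⁹) by multiplying left to right and reducing via the relations at each step:
  (c²) · c² = c
  c · d⁹ = cd⁹

Answer: cd⁹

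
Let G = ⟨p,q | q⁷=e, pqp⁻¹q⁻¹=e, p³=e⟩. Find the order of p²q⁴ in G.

Compute successive powers until reaching e:
  (p²q⁴)¹ = p²q⁴, (p²q⁴)² = pq, (p²q⁴)³ = q⁵, (p²q⁴)⁴ = p²q², (p²q⁴)⁵ = pq⁶, (p²q⁴)⁶ = q³, (p²q⁴)⁷ = p², (p²q⁴)⁸ = pq⁴, (p²q⁴)⁹ = q, (p²q⁴)¹⁰ = p²q⁵, (p²q⁴)¹¹ = pq², (p²q⁴)¹² = q⁶, (p²q⁴)¹³ = p²q³, (p²q⁴)¹⁴ = p, (p²q⁴)¹⁵ = q⁴, (p²q⁴)¹⁶ = p²q, (p²q⁴)¹⁷ = pq⁵, (p²q⁴)¹⁸ = q², (p²q⁴)¹⁹ = p²q⁶, (p²q⁴)²⁰ = pq³, (p²q⁴)²¹ = e.
The smallest positive k with (p²q⁴)ᵏ = e is 21.

Answer: 21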